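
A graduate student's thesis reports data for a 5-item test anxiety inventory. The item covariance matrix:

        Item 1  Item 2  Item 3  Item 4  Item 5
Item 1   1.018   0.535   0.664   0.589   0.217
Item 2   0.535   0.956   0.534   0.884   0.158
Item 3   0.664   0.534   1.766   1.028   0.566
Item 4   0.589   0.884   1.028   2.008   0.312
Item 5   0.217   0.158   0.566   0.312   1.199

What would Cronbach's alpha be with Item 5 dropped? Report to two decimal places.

α = 0.79

Remaining items: Item 1, Item 2, Item 3, Item 4 (k = 4).
Σσ²ᵢ = 1.018 + 0.956 + 1.766 + 2.008 = 5.748
σ²_T = 5.748 + 2 × 4.234 = 14.216
α (item deleted) = (4/3)·(1 − 5.748/14.216) = 0.79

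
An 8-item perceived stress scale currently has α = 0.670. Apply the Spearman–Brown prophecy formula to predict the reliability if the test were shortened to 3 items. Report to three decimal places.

predicted reliability = 0.432

Length factor m = 3/8 = 0.3750
α' = m·α / (1 − (1−m)·α)
   = 3/8 × 0.670 / (1 − (1 − 3/8) × 0.670)
   = 0.2513 / 0.5813 = 0.432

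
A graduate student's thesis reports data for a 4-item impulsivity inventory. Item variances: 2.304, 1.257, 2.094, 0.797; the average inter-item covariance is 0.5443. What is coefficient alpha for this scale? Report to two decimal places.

coefficient alpha = 0.67

sum of item variances = 2.304 + 1.257 + 2.094 + 0.797 = 6.452
Sum of the 6 distinct covariances = 6 × 0.5443 = 3.2658
total variance = sum of item variances + 2·Σcov = 6.452 + 2 × 3.2658 = 12.9836
α = (4/3)·(1 − 6.452/12.9836) = 0.67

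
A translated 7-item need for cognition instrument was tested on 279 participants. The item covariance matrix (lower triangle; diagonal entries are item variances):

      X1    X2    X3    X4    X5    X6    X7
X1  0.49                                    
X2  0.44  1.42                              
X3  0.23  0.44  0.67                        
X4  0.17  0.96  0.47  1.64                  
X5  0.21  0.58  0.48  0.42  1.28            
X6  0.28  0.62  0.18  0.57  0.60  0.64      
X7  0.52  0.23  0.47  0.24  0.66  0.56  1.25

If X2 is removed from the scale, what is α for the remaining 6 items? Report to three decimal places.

Remaining items: X1, X3, X4, X5, X6, X7 (k = 6).
ΣVar(i) = 0.49 + 0.67 + 1.64 + 1.28 + 0.64 + 1.25 = 5.97
σ²_total = 5.97 + 2 × 6.06 = 18.09
α (item deleted) = (6/5)·(1 − 5.97/18.09) = 0.804

α = 0.804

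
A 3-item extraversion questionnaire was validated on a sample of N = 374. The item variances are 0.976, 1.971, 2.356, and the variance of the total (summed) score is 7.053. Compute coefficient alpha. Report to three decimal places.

coefficient alpha = 0.372

sum of item variances = 0.976 + 1.971 + 2.356 = 5.303
α = (k/(k−1))·(1 − sum of item variances/σ²_total) = (3/2)·(1 − 5.303/7.053) = 0.372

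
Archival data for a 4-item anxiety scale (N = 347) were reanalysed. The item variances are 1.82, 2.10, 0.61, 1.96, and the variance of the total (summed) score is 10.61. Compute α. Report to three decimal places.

α = 0.518

Σσᵢ² = 1.82 + 2.10 + 0.61 + 1.96 = 6.49
α = (k/(k−1))·(1 − Σσᵢ²/Var(T)) = (4/3)·(1 − 6.49/10.61) = 0.518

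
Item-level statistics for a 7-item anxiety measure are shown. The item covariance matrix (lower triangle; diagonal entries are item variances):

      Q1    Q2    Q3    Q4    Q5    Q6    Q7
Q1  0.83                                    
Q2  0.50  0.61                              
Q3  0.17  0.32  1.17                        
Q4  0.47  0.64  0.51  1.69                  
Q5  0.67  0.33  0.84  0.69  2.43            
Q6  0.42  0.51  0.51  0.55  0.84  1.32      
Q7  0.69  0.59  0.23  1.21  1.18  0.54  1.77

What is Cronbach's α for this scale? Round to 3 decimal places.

α = 0.836

sum of item variances = 0.83 + 0.61 + 1.17 + 1.69 + 2.43 + 1.32 + 1.77 = 9.82
Sum of off-diagonal covariances = 12.41
total variance = 9.82 + 2 × 12.41 = 34.64
α = (k/(k−1))·(1 − sum of item variances/total variance) = (7/6)·(1 − 9.82/34.64) = 0.836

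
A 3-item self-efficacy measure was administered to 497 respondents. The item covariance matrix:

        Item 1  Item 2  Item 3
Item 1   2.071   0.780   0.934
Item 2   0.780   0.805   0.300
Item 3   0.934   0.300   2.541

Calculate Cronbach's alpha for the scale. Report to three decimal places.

α = 0.640

ΣVar(i) = 2.071 + 0.805 + 2.541 = 5.417
Sum of the distinct covariances = 2.014
σ²_T = 5.417 + 2 × 2.014 = 9.445
α = (k/(k−1))·(1 − ΣVar(i)/σ²_T) = (3/2)·(1 − 5.417/9.445) = 0.640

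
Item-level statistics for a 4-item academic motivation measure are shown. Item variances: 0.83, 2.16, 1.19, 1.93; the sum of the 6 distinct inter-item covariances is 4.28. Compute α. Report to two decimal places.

Σσᵢ² = 0.83 + 2.16 + 1.19 + 1.93 = 6.11
Sum of distinct covariances = 4.28
σ²_total = Σσᵢ² + 2·Σcov = 6.11 + 2 × 4.28 = 14.67
α = (4/3)·(1 − 6.11/14.67) = 0.78

α = 0.78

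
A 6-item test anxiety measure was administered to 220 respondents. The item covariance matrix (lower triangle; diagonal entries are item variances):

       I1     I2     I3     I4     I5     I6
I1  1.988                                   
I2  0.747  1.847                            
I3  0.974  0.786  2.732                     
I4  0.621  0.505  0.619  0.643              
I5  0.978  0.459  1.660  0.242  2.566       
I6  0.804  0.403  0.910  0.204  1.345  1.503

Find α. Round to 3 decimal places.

α = 0.799

sum of item variances = 1.988 + 1.847 + 2.732 + 0.643 + 2.566 + 1.503 = 11.279
Sum of off-diagonal covariances = 11.257
σ²_T = 11.279 + 2 × 11.257 = 33.793
α = (k/(k−1))·(1 − sum of item variances/σ²_T) = (6/5)·(1 − 11.279/33.793) = 0.799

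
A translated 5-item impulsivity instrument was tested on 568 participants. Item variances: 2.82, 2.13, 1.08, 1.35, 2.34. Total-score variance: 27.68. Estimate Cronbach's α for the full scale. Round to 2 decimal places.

ΣVar(i) = 2.82 + 2.13 + 1.08 + 1.35 + 2.34 = 9.72
α = (k/(k−1))·(1 − ΣVar(i)/total variance) = (5/4)·(1 − 9.72/27.68) = 0.81

Cronbach's α = 0.81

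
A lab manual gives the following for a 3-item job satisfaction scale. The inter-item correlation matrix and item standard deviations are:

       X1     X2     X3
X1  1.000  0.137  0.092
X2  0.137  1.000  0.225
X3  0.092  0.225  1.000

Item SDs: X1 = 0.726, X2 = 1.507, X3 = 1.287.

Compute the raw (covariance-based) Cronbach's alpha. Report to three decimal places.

Σσ²ᵢ = 0.726² + 1.507² + 1.287² = 4.4545
Covariances σ_ij = r_ij · s_i · s_j:
  σ(X1,X2) = 0.137 × 0.726 × 1.507 = 0.1499
  σ(X1,X3) = 0.092 × 0.726 × 1.287 = 0.0860
  σ(X2,X3) = 0.225 × 1.507 × 1.287 = 0.4364
σ²_T = Σσ²ᵢ + 2·Σσ_ij = 4.4545 + 2 × 0.6723 = 5.7991
α = (3/2)·(1 − 4.4545/5.7991) = 0.348

Cronbach's alpha = 0.348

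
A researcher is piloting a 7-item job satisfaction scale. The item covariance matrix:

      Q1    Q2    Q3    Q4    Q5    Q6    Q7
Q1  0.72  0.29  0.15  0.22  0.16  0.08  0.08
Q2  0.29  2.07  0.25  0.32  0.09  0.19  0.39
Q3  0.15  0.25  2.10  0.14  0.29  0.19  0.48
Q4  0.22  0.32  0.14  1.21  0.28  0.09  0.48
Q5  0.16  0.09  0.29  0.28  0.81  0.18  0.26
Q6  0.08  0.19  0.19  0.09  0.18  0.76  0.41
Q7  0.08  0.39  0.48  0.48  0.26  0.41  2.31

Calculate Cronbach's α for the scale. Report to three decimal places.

α = 0.585

Σσᵢ² = 0.72 + 2.07 + 2.10 + 1.21 + 0.81 + 0.76 + 2.31 = 9.98
Σ_{i<j} σ_ij = 5.02
Var(T) = 9.98 + 2 × 5.02 = 20.02
α = (k/(k−1))·(1 − Σσᵢ²/Var(T)) = (7/6)·(1 − 9.98/20.02) = 0.585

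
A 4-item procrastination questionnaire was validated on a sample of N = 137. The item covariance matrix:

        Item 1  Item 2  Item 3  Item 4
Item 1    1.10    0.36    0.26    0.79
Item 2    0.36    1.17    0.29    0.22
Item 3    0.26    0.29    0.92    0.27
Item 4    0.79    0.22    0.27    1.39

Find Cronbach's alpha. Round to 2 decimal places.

α = 0.65

Σσ²ᵢ = 1.10 + 1.17 + 0.92 + 1.39 = 4.58
Sum of the distinct covariances = 2.19
σ²_total = 4.58 + 2 × 2.19 = 8.96
α = (k/(k−1))·(1 − Σσ²ᵢ/σ²_total) = (4/3)·(1 − 4.58/8.96) = 0.65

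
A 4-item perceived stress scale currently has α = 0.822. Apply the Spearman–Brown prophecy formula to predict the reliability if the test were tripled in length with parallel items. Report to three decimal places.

Length factor m = 3
α' = m·α / (1 + (m−1)·α)
   = 3 × 0.822 / (1 + (3 − 1) × 0.822)
   = 2.4660 / 2.6440 = 0.933

predicted reliability = 0.933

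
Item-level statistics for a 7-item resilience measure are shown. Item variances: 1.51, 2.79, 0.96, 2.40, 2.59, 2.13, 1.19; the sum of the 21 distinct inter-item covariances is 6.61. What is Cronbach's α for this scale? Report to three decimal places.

Cronbach's α = 0.576

Σσ²ᵢ = 1.51 + 2.79 + 0.96 + 2.40 + 2.59 + 2.13 + 1.19 = 13.57
Sum of distinct covariances = 6.61
σ²_total = Σσ²ᵢ + 2·Σcov = 13.57 + 2 × 6.61 = 26.79
α = (7/6)·(1 − 13.57/26.79) = 0.576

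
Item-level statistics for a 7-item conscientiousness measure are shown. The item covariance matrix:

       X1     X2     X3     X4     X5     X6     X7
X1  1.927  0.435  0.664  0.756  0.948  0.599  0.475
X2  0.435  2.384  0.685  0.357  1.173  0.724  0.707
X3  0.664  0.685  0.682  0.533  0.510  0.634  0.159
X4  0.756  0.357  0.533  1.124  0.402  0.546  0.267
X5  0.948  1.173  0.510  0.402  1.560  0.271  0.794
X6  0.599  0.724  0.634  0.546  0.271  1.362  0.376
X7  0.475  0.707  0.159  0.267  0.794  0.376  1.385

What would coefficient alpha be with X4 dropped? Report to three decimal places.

α = 0.796

Remaining items: X1, X2, X3, X5, X6, X7 (k = 6).
Σσ²ᵢ = 1.927 + 2.384 + 0.682 + 1.560 + 1.362 + 1.385 = 9.300
σ²_total = 9.300 + 2 × 9.154 = 27.608
α (item deleted) = (6/5)·(1 − 9.300/27.608) = 0.796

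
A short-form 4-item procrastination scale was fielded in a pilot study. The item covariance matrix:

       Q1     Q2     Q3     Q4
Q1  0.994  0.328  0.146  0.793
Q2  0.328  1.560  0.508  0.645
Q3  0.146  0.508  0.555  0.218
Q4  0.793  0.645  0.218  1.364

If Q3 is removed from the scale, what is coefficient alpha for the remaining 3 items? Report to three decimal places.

α = 0.711

Remaining items: Q1, Q2, Q4 (k = 3).
Σσᵢ² = 0.994 + 1.560 + 1.364 = 3.918
total variance = 3.918 + 2 × 1.766 = 7.450
α (item deleted) = (3/2)·(1 − 3.918/7.450) = 0.711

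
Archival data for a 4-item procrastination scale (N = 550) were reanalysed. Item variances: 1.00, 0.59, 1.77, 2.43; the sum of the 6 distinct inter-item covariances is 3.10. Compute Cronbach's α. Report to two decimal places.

ΣVar(i) = 1.00 + 0.59 + 1.77 + 2.43 = 5.79
Sum of distinct covariances = 3.10
total variance = ΣVar(i) + 2·Σcov = 5.79 + 2 × 3.10 = 11.99
α = (4/3)·(1 − 5.79/11.99) = 0.69

Cronbach's α = 0.69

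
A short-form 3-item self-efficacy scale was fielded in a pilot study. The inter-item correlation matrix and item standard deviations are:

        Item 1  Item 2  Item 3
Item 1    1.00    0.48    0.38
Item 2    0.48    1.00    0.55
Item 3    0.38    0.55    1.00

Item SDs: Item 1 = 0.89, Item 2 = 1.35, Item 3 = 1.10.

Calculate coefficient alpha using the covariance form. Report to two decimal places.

α = 0.72

Σσ²ᵢ = 0.89² + 1.35² + 1.10² = 3.8246
Covariances σ_ij = r_ij · s_i · s_j:
  σ(Item 1,Item 2) = 0.48 × 0.89 × 1.35 = 0.5767
  σ(Item 1,Item 3) = 0.38 × 0.89 × 1.10 = 0.3720
  σ(Item 2,Item 3) = 0.55 × 1.35 × 1.10 = 0.8168
σ²_T = Σσ²ᵢ + 2·Σσ_ij = 3.8246 + 2 × 1.7655 = 7.3556
α = (3/2)·(1 − 3.8246/7.3556) = 0.72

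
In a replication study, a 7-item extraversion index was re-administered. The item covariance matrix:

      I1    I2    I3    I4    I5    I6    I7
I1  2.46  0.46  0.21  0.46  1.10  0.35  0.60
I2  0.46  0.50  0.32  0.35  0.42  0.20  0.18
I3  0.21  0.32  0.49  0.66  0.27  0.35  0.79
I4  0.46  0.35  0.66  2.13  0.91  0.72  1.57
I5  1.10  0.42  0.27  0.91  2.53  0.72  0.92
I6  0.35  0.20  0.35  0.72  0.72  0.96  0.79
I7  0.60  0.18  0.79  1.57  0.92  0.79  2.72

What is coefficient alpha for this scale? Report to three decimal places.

coefficient alpha = 0.790

Σσ²ᵢ = 2.46 + 0.50 + 0.49 + 2.13 + 2.53 + 0.96 + 2.72 = 11.79
Sum of the distinct covariances = 12.35
Var(T) = 11.79 + 2 × 12.35 = 36.49
α = (k/(k−1))·(1 − Σσ²ᵢ/Var(T)) = (7/6)·(1 − 11.79/36.49) = 0.790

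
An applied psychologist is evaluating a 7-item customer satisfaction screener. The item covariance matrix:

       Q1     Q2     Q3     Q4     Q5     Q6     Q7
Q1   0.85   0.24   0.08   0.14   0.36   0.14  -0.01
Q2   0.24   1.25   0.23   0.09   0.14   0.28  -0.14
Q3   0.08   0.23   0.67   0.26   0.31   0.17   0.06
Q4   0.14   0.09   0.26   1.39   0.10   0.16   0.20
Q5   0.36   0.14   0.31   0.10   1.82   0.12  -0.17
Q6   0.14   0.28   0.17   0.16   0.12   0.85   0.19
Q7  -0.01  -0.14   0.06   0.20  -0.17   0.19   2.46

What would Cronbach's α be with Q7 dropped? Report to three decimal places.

Remaining items: Q1, Q2, Q3, Q4, Q5, Q6 (k = 6).
Σσ²ᵢ = 0.85 + 1.25 + 0.67 + 1.39 + 1.82 + 0.85 = 6.83
total variance = 6.83 + 2 × 2.82 = 12.47
α (item deleted) = (6/5)·(1 − 6.83/12.47) = 0.543

α = 0.543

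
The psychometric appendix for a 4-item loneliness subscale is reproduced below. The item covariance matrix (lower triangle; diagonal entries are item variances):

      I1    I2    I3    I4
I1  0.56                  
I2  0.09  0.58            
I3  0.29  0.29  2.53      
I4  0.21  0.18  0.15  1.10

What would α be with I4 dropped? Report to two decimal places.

α = 0.40

Remaining items: I1, I2, I3 (k = 3).
sum of item variances = 0.56 + 0.58 + 2.53 = 3.67
total variance = 3.67 + 2 × 0.67 = 5.01
α (item deleted) = (3/2)·(1 − 3.67/5.01) = 0.40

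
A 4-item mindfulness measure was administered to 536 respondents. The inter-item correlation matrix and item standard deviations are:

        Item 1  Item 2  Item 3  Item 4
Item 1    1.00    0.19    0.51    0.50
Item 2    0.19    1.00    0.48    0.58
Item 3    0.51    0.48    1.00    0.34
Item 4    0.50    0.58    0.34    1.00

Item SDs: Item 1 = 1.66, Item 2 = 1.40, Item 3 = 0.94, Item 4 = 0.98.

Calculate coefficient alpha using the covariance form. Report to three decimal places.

Σσ²ᵢ = 1.66² + 1.40² + 0.94² + 0.98² = 6.5596
Covariances σ_ij = r_ij · s_i · s_j:
  σ(Item 1,Item 2) = 0.19 × 1.66 × 1.40 = 0.4416
  σ(Item 1,Item 3) = 0.51 × 1.66 × 0.94 = 0.7958
  σ(Item 1,Item 4) = 0.50 × 1.66 × 0.98 = 0.8134
  σ(Item 2,Item 3) = 0.48 × 1.40 × 0.94 = 0.6317
  σ(Item 2,Item 4) = 0.58 × 1.40 × 0.98 = 0.7958
  σ(Item 3,Item 4) = 0.34 × 0.94 × 0.98 = 0.3132
σ²_T = Σσ²ᵢ + 2·Σσ_ij = 6.5596 + 2 × 3.7915 = 14.1426
α = (4/3)·(1 − 6.5596/14.1426) = 0.715

α = 0.715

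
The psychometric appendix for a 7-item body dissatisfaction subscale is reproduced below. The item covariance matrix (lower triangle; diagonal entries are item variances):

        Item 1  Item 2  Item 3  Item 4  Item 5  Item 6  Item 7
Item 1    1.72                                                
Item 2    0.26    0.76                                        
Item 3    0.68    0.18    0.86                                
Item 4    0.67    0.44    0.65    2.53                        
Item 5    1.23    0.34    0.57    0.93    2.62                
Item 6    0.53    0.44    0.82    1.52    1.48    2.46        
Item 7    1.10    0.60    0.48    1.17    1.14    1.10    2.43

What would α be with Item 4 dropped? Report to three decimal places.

Remaining items: Item 1, Item 2, Item 3, Item 5, Item 6, Item 7 (k = 6).
Σσ²ᵢ = 1.72 + 0.76 + 0.86 + 2.62 + 2.46 + 2.43 = 10.85
total variance = 10.85 + 2 × 10.95 = 32.75
α (item deleted) = (6/5)·(1 − 10.85/32.75) = 0.802

α = 0.802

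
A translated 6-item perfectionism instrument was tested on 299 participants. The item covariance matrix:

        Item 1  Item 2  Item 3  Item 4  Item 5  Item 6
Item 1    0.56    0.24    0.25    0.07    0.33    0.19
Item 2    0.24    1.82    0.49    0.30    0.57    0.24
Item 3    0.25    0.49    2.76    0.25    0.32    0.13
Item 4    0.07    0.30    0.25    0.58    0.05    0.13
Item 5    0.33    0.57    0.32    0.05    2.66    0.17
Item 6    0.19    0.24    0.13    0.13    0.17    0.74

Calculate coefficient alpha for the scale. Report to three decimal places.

Σσᵢ² = 0.56 + 1.82 + 2.76 + 0.58 + 2.66 + 0.74 = 9.12
Σ_{i<j} σ_ij = 3.73
total variance = 9.12 + 2 × 3.73 = 16.58
α = (k/(k−1))·(1 − Σσᵢ²/total variance) = (6/5)·(1 − 9.12/16.58) = 0.540

coefficient alpha = 0.540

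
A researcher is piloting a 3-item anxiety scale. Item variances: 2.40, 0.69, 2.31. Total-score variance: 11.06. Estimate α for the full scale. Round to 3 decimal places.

α = 0.768

Σσ²ᵢ = 2.40 + 0.69 + 2.31 = 5.40
α = (k/(k−1))·(1 − Σσ²ᵢ/Var(T)) = (3/2)·(1 − 5.40/11.06) = 0.768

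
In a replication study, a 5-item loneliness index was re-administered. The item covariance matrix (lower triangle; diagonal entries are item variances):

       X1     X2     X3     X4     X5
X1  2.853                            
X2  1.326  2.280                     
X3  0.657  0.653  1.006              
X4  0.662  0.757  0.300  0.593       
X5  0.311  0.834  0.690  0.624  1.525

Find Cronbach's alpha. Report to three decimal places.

Σσᵢ² = 2.853 + 2.280 + 1.006 + 0.593 + 1.525 = 8.257
Σ_{i<j} σ_ij = 6.814
Var(T) = 8.257 + 2 × 6.814 = 21.885
α = (k/(k−1))·(1 − Σσᵢ²/Var(T)) = (5/4)·(1 − 8.257/21.885) = 0.778

α = 0.778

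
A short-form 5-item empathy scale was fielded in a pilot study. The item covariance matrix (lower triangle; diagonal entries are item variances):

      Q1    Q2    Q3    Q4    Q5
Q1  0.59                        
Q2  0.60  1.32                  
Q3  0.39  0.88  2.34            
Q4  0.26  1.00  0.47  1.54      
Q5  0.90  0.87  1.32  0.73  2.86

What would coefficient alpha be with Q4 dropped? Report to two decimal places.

Remaining items: Q1, Q2, Q3, Q5 (k = 4).
sum of item variances = 0.59 + 1.32 + 2.34 + 2.86 = 7.11
Var(T) = 7.11 + 2 × 4.96 = 17.03
α (item deleted) = (4/3)·(1 − 7.11/17.03) = 0.78

α = 0.78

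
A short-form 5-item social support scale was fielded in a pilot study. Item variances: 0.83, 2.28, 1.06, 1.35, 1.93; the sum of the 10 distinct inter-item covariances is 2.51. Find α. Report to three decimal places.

Σσ²ᵢ = 0.83 + 2.28 + 1.06 + 1.35 + 1.93 = 7.45
Sum of distinct covariances = 2.51
σ²_T = Σσ²ᵢ + 2·Σcov = 7.45 + 2 × 2.51 = 12.47
α = (5/4)·(1 − 7.45/12.47) = 0.503

α = 0.503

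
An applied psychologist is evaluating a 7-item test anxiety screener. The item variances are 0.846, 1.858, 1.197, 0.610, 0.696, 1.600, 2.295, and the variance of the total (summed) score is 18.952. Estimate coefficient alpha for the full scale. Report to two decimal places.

ΣVar(i) = 0.846 + 1.858 + 1.197 + 0.610 + 0.696 + 1.600 + 2.295 = 9.102
α = (k/(k−1))·(1 − ΣVar(i)/Var(T)) = (7/6)·(1 − 9.102/18.952) = 0.61

coefficient alpha = 0.61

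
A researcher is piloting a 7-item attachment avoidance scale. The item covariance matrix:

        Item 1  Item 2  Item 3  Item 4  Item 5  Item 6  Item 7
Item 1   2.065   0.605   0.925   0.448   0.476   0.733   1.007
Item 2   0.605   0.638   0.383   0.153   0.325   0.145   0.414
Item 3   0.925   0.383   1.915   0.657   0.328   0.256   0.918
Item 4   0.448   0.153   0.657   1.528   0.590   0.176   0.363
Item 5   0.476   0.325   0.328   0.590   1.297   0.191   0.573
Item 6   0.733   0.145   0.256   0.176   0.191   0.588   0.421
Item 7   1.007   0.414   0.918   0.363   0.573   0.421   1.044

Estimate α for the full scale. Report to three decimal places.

α = 0.805

Σσ²ᵢ = 2.065 + 0.638 + 1.915 + 1.528 + 1.297 + 0.588 + 1.044 = 9.075
Σ_{i<j} σ_ij = 10.087
total variance = 9.075 + 2 × 10.087 = 29.249
α = (k/(k−1))·(1 − Σσ²ᵢ/total variance) = (7/6)·(1 − 9.075/29.249) = 0.805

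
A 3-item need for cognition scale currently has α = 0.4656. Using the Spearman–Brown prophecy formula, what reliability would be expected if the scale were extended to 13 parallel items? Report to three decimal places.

predicted reliability = 0.791

Length factor m = 13/3 = 4.3333
α' = m·α / (1 + (m−1)·α)
   = 13/3 × 0.4656 / (1 + (13/3 − 1) × 0.4656)
   = 2.0176 / 2.5520 = 0.791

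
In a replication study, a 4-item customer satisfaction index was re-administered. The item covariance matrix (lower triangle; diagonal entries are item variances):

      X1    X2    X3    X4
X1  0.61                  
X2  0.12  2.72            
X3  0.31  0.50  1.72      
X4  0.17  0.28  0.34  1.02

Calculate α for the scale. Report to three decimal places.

Σσᵢ² = 0.61 + 2.72 + 1.72 + 1.02 = 6.07
Σ_{i<j} σ_ij = 1.72
σ²_T = 6.07 + 2 × 1.72 = 9.51
α = (k/(k−1))·(1 − Σσᵢ²/σ²_T) = (4/3)·(1 − 6.07/9.51) = 0.482

α = 0.482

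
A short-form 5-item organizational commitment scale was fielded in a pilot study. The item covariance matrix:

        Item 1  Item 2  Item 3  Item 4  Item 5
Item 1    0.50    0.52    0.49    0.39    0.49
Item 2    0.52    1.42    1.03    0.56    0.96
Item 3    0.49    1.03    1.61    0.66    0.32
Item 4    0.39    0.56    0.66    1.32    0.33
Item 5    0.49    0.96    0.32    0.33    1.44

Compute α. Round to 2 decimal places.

α = 0.81

Σσᵢ² = 0.50 + 1.42 + 1.61 + 1.32 + 1.44 = 6.29
Sum of off-diagonal covariances = 5.75
Var(T) = 6.29 + 2 × 5.75 = 17.79
α = (k/(k−1))·(1 − Σσᵢ²/Var(T)) = (5/4)·(1 − 6.29/17.79) = 0.81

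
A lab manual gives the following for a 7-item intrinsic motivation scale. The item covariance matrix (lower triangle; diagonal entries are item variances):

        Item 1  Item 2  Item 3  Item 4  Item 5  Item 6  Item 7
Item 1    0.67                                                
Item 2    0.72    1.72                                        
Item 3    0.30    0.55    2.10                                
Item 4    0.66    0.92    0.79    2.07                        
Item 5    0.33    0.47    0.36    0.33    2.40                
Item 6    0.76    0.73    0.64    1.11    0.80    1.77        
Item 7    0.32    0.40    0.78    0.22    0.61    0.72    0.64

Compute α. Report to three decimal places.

α = 0.802

Σσ²ᵢ = 0.67 + 1.72 + 2.10 + 2.07 + 2.40 + 1.77 + 0.64 = 11.37
Sum of off-diagonal covariances = 12.52
σ²_total = 11.37 + 2 × 12.52 = 36.41
α = (k/(k−1))·(1 − Σσ²ᵢ/σ²_total) = (7/6)·(1 − 11.37/36.41) = 0.802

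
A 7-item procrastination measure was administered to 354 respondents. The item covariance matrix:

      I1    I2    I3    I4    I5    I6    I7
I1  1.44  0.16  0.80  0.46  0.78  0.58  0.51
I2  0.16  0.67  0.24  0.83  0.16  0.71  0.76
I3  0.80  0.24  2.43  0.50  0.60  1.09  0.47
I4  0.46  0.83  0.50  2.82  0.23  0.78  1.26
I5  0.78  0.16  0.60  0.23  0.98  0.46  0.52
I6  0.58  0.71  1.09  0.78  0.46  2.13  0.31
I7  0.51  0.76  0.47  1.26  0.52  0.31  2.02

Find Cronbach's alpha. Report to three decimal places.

α = 0.772

Σσ²ᵢ = 1.44 + 0.67 + 2.43 + 2.82 + 0.98 + 2.13 + 2.02 = 12.49
Sum of off-diagonal covariances = 12.21
total variance = 12.49 + 2 × 12.21 = 36.91
α = (k/(k−1))·(1 − Σσ²ᵢ/total variance) = (7/6)·(1 − 12.49/36.91) = 0.772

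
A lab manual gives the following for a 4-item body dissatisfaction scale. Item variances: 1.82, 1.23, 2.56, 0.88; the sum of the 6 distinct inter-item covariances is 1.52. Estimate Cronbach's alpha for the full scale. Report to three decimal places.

Cronbach's alpha = 0.425

Σσ²ᵢ = 1.82 + 1.23 + 2.56 + 0.88 = 6.49
Sum of distinct covariances = 1.52
Var(T) = Σσ²ᵢ + 2·Σcov = 6.49 + 2 × 1.52 = 9.53
α = (4/3)·(1 − 6.49/9.53) = 0.425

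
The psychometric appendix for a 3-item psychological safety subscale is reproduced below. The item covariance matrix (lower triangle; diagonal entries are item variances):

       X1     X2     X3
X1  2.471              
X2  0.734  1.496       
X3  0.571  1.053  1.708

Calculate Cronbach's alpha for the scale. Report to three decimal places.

Σσᵢ² = 2.471 + 1.496 + 1.708 = 5.675
Sum of the distinct covariances = 2.358
Var(T) = 5.675 + 2 × 2.358 = 10.391
α = (k/(k−1))·(1 − Σσᵢ²/Var(T)) = (3/2)·(1 − 5.675/10.391) = 0.681

α = 0.681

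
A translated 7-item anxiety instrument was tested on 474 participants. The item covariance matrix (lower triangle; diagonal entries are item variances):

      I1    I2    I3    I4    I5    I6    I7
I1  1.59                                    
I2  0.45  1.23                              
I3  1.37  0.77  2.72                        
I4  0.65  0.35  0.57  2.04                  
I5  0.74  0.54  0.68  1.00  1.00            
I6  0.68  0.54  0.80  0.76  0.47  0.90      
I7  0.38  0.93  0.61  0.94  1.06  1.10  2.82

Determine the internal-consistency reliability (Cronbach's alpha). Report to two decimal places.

Cronbach's alpha = 0.83

Σσᵢ² = 1.59 + 1.23 + 2.72 + 2.04 + 1.00 + 0.90 + 2.82 = 12.30
Sum of off-diagonal covariances = 15.39
σ²_total = 12.30 + 2 × 15.39 = 43.08
α = (k/(k−1))·(1 − Σσᵢ²/σ²_total) = (7/6)·(1 − 12.30/43.08) = 0.83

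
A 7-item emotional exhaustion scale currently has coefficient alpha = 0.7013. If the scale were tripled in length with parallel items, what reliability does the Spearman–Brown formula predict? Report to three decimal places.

Length factor m = 3
α' = m·α / (1 + (m−1)·α)
   = 3 × 0.7013 / (1 + (3 − 1) × 0.7013)
   = 2.1039 / 2.4026 = 0.876

predicted reliability = 0.876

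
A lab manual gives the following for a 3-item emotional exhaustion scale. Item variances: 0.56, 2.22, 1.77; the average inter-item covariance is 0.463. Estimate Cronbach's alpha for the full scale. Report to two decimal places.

ΣVar(i) = 0.56 + 2.22 + 1.77 = 4.55
Sum of the 3 distinct covariances = 3 × 0.463 = 1.389
total variance = ΣVar(i) + 2·Σcov = 4.55 + 2 × 1.389 = 7.328
α = (3/2)·(1 − 4.55/7.328) = 0.57

α = 0.57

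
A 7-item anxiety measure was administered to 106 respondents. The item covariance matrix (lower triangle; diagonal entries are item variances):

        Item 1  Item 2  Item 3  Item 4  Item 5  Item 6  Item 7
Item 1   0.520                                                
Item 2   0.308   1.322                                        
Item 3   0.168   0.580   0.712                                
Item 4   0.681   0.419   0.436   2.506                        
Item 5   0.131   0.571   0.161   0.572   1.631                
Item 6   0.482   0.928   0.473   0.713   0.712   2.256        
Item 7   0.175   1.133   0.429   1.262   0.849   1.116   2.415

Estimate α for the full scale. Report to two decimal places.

Σσ²ᵢ = 0.520 + 1.322 + 0.712 + 2.506 + 1.631 + 2.256 + 2.415 = 11.362
Σ_{i<j} σ_ij = 12.299
σ²_total = 11.362 + 2 × 12.299 = 35.960
α = (k/(k−1))·(1 − Σσ²ᵢ/σ²_total) = (7/6)·(1 − 11.362/35.960) = 0.80

α = 0.80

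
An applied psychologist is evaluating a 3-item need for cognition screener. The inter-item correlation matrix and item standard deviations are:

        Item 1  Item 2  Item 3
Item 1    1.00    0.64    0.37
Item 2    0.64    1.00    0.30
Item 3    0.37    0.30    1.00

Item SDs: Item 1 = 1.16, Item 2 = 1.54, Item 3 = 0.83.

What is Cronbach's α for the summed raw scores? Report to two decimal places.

Σσ²ᵢ = 1.16² + 1.54² + 0.83² = 4.4061
Covariances σ_ij = r_ij · s_i · s_j:
  σ(Item 1,Item 2) = 0.64 × 1.16 × 1.54 = 1.1433
  σ(Item 1,Item 3) = 0.37 × 1.16 × 0.83 = 0.3562
  σ(Item 2,Item 3) = 0.30 × 1.54 × 0.83 = 0.3835
σ²_T = Σσ²ᵢ + 2·Σσ_ij = 4.4061 + 2 × 1.8830 = 8.1721
α = (3/2)·(1 − 4.4061/8.1721) = 0.69

Cronbach's α = 0.69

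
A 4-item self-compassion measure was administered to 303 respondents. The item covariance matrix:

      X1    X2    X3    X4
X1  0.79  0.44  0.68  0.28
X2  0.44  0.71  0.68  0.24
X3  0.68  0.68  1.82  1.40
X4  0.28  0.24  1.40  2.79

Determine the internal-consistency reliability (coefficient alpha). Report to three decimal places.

sum of item variances = 0.79 + 0.71 + 1.82 + 2.79 = 6.11
Σ_{i<j} σ_ij = 3.72
σ²_total = 6.11 + 2 × 3.72 = 13.55
α = (k/(k−1))·(1 − sum of item variances/σ²_total) = (4/3)·(1 − 6.11/13.55) = 0.732

coefficient alpha = 0.732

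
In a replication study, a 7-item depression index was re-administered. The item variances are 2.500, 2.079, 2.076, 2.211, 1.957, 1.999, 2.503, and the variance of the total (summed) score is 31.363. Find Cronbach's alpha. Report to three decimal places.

α = 0.597

ΣVar(i) = 2.500 + 2.079 + 2.076 + 2.211 + 1.957 + 1.999 + 2.503 = 15.325
α = (k/(k−1))·(1 − ΣVar(i)/σ²_total) = (7/6)·(1 − 15.325/31.363) = 0.597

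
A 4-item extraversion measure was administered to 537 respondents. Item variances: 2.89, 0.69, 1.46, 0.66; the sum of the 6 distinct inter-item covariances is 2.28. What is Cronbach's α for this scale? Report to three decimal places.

α = 0.593

Σσ²ᵢ = 2.89 + 0.69 + 1.46 + 0.66 = 5.70
Sum of distinct covariances = 2.28
σ²_total = Σσ²ᵢ + 2·Σcov = 5.70 + 2 × 2.28 = 10.26
α = (4/3)·(1 − 5.70/10.26) = 0.593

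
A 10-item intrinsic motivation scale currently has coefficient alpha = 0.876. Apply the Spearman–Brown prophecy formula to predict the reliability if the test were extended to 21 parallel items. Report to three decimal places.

Length factor m = 21/10 = 2.1000
α' = m·α / (1 + (m−1)·α)
   = 21/10 × 0.876 / (1 + (21/10 − 1) × 0.876)
   = 1.8396 / 1.9636 = 0.937

predicted reliability = 0.937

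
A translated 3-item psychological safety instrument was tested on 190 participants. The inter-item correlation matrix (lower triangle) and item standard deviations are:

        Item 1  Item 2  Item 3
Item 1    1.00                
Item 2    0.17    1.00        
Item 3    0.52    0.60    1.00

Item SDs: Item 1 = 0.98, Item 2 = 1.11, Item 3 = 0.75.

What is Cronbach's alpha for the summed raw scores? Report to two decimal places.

α = 0.65

Σσ²ᵢ = 0.98² + 1.11² + 0.75² = 2.7550
Covariances σ_ij = r_ij · s_i · s_j:
  σ(Item 1,Item 2) = 0.17 × 0.98 × 1.11 = 0.1849
  σ(Item 1,Item 3) = 0.52 × 0.98 × 0.75 = 0.3822
  σ(Item 2,Item 3) = 0.60 × 1.11 × 0.75 = 0.4995
σ²_T = Σσ²ᵢ + 2·Σσ_ij = 2.7550 + 2 × 1.0666 = 4.8882
α = (3/2)·(1 − 2.7550/4.8882) = 0.65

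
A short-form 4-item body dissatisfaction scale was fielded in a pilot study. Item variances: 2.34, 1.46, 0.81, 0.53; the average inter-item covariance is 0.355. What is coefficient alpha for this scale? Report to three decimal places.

α = 0.604

ΣVar(i) = 2.34 + 1.46 + 0.81 + 0.53 = 5.14
Sum of the 6 distinct covariances = 6 × 0.355 = 2.130
Var(T) = ΣVar(i) + 2·Σcov = 5.14 + 2 × 2.130 = 9.400
α = (4/3)·(1 − 5.14/9.400) = 0.604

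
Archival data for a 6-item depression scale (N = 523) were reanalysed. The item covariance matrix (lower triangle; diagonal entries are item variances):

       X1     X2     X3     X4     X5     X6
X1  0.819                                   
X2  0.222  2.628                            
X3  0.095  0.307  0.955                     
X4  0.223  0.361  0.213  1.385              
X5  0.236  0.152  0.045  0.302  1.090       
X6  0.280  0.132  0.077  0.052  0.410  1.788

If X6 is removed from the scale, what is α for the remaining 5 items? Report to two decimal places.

Remaining items: X1, X2, X3, X4, X5 (k = 5).
Σσ²ᵢ = 0.819 + 2.628 + 0.955 + 1.385 + 1.090 = 6.877
σ²_total = 6.877 + 2 × 2.156 = 11.189
α (item deleted) = (5/4)·(1 − 6.877/11.189) = 0.48

α = 0.48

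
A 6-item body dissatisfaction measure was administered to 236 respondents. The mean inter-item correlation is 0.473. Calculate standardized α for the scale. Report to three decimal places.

α = 0.843

Standardized α = k·r̄ / (1 + (k−1)·r̄) = 6 × 0.473 / (1 + 5 × 0.473)
  = 2.8380 / 3.3650 = 0.843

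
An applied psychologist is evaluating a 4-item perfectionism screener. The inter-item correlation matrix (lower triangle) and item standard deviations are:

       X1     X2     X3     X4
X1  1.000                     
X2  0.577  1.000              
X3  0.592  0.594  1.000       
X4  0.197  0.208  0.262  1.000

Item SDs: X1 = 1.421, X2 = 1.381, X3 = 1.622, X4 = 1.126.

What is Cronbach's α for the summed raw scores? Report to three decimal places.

Σσ²ᵢ = 1.421² + 1.381² + 1.622² + 1.126² = 7.8252
Covariances σ_ij = r_ij · s_i · s_j:
  σ(X1,X2) = 0.577 × 1.421 × 1.381 = 1.1323
  σ(X1,X3) = 0.592 × 1.421 × 1.622 = 1.3645
  σ(X1,X4) = 0.197 × 1.421 × 1.126 = 0.3152
  σ(X2,X3) = 0.594 × 1.381 × 1.622 = 1.3305
  σ(X2,X4) = 0.208 × 1.381 × 1.126 = 0.3234
  σ(X3,X4) = 0.262 × 1.622 × 1.126 = 0.4785
σ²_T = Σσ²ᵢ + 2·Σσ_ij = 7.8252 + 2 × 4.9444 = 17.7140
α = (4/3)·(1 − 7.8252/17.7140) = 0.744

Cronbach's α = 0.744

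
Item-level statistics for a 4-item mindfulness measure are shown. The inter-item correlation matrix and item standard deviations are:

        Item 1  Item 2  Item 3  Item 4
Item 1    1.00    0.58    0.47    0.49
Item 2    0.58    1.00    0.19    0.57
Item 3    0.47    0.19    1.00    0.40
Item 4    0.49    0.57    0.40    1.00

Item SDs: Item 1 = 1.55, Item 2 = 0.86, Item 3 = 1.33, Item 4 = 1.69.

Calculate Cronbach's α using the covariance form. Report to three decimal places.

Σσ²ᵢ = 1.55² + 0.86² + 1.33² + 1.69² = 7.7671
Covariances σ_ij = r_ij · s_i · s_j:
  σ(Item 1,Item 2) = 0.58 × 1.55 × 0.86 = 0.7731
  σ(Item 1,Item 3) = 0.47 × 1.55 × 1.33 = 0.9689
  σ(Item 1,Item 4) = 0.49 × 1.55 × 1.69 = 1.2836
  σ(Item 2,Item 3) = 0.19 × 0.86 × 1.33 = 0.2173
  σ(Item 2,Item 4) = 0.57 × 0.86 × 1.69 = 0.8284
  σ(Item 3,Item 4) = 0.40 × 1.33 × 1.69 = 0.8991
σ²_T = Σσ²ᵢ + 2·Σσ_ij = 7.7671 + 2 × 4.9704 = 17.7079
α = (4/3)·(1 − 7.7671/17.7079) = 0.749

α = 0.749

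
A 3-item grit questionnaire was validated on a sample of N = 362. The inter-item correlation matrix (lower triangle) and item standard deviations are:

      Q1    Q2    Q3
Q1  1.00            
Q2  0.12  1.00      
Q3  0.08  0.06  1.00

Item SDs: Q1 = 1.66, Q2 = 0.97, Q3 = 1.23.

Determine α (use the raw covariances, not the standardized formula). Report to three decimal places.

Σσ²ᵢ = 1.66² + 0.97² + 1.23² = 5.2094
Covariances σ_ij = r_ij · s_i · s_j:
  σ(Q1,Q2) = 0.12 × 1.66 × 0.97 = 0.1932
  σ(Q1,Q3) = 0.08 × 1.66 × 1.23 = 0.1633
  σ(Q2,Q3) = 0.06 × 0.97 × 1.23 = 0.0716
σ²_T = Σσ²ᵢ + 2·Σσ_ij = 5.2094 + 2 × 0.4281 = 6.0656
α = (3/2)·(1 − 5.2094/6.0656) = 0.212

α = 0.212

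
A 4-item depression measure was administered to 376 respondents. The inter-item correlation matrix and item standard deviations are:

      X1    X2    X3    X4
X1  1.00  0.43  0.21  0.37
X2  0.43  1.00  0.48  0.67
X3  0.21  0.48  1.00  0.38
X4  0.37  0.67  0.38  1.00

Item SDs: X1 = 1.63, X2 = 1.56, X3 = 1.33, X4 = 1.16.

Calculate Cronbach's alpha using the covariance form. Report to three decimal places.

Σσ²ᵢ = 1.63² + 1.56² + 1.33² + 1.16² = 8.2050
Covariances σ_ij = r_ij · s_i · s_j:
  σ(X1,X2) = 0.43 × 1.63 × 1.56 = 1.0934
  σ(X1,X3) = 0.21 × 1.63 × 1.33 = 0.4553
  σ(X1,X4) = 0.37 × 1.63 × 1.16 = 0.6996
  σ(X2,X3) = 0.48 × 1.56 × 1.33 = 0.9959
  σ(X2,X4) = 0.67 × 1.56 × 1.16 = 1.2124
  σ(X3,X4) = 0.38 × 1.33 × 1.16 = 0.5863
σ²_T = Σσ²ᵢ + 2·Σσ_ij = 8.2050 + 2 × 5.0429 = 18.2908
α = (4/3)·(1 − 8.2050/18.2908) = 0.735

α = 0.735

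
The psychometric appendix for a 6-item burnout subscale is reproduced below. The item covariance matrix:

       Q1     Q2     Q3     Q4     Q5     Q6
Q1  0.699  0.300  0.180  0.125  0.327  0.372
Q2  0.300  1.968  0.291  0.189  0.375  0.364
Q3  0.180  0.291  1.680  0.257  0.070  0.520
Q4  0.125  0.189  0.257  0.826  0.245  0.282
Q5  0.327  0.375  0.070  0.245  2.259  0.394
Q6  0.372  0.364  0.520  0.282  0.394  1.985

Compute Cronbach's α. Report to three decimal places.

α = 0.572

sum of item variances = 0.699 + 1.968 + 1.680 + 0.826 + 2.259 + 1.985 = 9.417
Sum of the distinct covariances = 4.291
σ²_T = 9.417 + 2 × 4.291 = 17.999
α = (k/(k−1))·(1 − sum of item variances/σ²_T) = (6/5)·(1 − 9.417/17.999) = 0.572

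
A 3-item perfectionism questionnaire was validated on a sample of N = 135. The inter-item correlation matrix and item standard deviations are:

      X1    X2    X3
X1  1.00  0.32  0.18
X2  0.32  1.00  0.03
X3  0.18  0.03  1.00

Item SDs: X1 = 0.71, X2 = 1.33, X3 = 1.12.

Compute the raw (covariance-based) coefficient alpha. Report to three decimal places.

α = 0.326

Σσ²ᵢ = 0.71² + 1.33² + 1.12² = 3.5274
Covariances σ_ij = r_ij · s_i · s_j:
  σ(X1,X2) = 0.32 × 0.71 × 1.33 = 0.3022
  σ(X1,X3) = 0.18 × 0.71 × 1.12 = 0.1431
  σ(X2,X3) = 0.03 × 1.33 × 1.12 = 0.0447
σ²_T = Σσ²ᵢ + 2·Σσ_ij = 3.5274 + 2 × 0.4900 = 4.5074
α = (3/2)·(1 − 3.5274/4.5074) = 0.326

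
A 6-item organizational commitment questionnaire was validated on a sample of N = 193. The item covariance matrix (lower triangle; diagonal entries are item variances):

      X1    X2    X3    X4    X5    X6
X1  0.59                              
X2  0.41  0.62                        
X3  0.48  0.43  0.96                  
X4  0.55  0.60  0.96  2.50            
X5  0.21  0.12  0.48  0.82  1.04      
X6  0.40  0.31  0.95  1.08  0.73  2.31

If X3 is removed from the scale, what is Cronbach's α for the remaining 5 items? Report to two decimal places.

α = 0.75

Remaining items: X1, X2, X4, X5, X6 (k = 5).
Σσ²ᵢ = 0.59 + 0.62 + 2.50 + 1.04 + 2.31 = 7.06
total variance = 7.06 + 2 × 5.23 = 17.52
α (item deleted) = (5/4)·(1 − 7.06/17.52) = 0.75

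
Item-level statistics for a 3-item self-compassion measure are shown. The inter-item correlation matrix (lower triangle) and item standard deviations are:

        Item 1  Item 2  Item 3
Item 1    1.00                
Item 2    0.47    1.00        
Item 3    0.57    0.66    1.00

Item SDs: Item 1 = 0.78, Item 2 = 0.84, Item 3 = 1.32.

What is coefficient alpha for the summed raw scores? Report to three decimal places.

Σσ²ᵢ = 0.78² + 0.84² + 1.32² = 3.0564
Covariances σ_ij = r_ij · s_i · s_j:
  σ(Item 1,Item 2) = 0.47 × 0.78 × 0.84 = 0.3079
  σ(Item 1,Item 3) = 0.57 × 0.78 × 1.32 = 0.5869
  σ(Item 2,Item 3) = 0.66 × 0.84 × 1.32 = 0.7318
σ²_T = Σσ²ᵢ + 2·Σσ_ij = 3.0564 + 2 × 1.6266 = 6.3096
α = (3/2)·(1 − 3.0564/6.3096) = 0.773

α = 0.773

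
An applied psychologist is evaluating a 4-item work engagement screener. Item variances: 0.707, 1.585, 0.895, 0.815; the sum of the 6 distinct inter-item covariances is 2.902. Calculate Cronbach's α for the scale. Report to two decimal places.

Σσ²ᵢ = 0.707 + 1.585 + 0.895 + 0.815 = 4.002
Sum of distinct covariances = 2.902
σ²_T = Σσ²ᵢ + 2·Σcov = 4.002 + 2 × 2.902 = 9.806
α = (4/3)·(1 − 4.002/9.806) = 0.79

Cronbach's α = 0.79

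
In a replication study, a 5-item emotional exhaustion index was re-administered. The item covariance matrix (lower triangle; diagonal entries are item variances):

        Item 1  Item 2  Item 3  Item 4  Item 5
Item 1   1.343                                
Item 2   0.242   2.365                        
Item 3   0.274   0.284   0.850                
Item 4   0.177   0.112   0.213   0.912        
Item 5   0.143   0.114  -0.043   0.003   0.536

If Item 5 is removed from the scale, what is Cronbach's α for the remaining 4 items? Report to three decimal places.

Remaining items: Item 1, Item 2, Item 3, Item 4 (k = 4).
ΣVar(i) = 1.343 + 2.365 + 0.850 + 0.912 = 5.470
σ²_total = 5.470 + 2 × 1.302 = 8.074
α (item deleted) = (4/3)·(1 − 5.470/8.074) = 0.430

Cronbach's α = 0.430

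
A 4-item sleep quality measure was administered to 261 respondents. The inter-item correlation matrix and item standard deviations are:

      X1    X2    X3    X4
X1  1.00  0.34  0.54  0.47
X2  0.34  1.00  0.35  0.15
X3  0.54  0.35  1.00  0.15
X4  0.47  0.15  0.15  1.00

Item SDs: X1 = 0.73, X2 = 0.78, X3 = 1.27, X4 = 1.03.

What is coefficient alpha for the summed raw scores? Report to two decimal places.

Σσ²ᵢ = 0.73² + 0.78² + 1.27² + 1.03² = 3.8151
Covariances σ_ij = r_ij · s_i · s_j:
  σ(X1,X2) = 0.34 × 0.73 × 0.78 = 0.1936
  σ(X1,X3) = 0.54 × 0.73 × 1.27 = 0.5006
  σ(X1,X4) = 0.47 × 0.73 × 1.03 = 0.3534
  σ(X2,X3) = 0.35 × 0.78 × 1.27 = 0.3467
  σ(X2,X4) = 0.15 × 0.78 × 1.03 = 0.1205
  σ(X3,X4) = 0.15 × 1.27 × 1.03 = 0.1962
σ²_T = Σσ²ᵢ + 2·Σσ_ij = 3.8151 + 2 × 1.7110 = 7.2371
α = (4/3)·(1 − 3.8151/7.2371) = 0.63

α = 0.63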